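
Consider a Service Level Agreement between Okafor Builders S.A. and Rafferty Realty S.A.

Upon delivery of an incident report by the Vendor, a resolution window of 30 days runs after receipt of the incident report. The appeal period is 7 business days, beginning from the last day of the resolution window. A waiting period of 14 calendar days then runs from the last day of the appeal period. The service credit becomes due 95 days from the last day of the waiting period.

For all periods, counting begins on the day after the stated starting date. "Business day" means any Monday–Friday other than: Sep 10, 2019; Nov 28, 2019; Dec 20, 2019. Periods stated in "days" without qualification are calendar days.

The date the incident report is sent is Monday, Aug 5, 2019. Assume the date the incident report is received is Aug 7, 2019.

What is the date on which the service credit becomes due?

Jan 5, 2020

Adding 30 calendar days to Aug 7, 2019 gives Sep 6, 2019, which is the last day of the resolution window.
The last day of the appeal period: 7 business days after Friday, Sep 6, 2019, skipping weekends and the listed holiday on Sep 10 — Sep 9, Sep 11, Sep 12, Sep 13, Sep 16, Sep 17, Sep 18 — lands on Wednesday, Sep 18, 2019.
The last day of the waiting period: 14 calendar days after Sep 18, 2019 is Oct 2, 2019.
The date on which the service credit becomes due: Oct 2, 2019 + 95 days = Jan 5, 2020.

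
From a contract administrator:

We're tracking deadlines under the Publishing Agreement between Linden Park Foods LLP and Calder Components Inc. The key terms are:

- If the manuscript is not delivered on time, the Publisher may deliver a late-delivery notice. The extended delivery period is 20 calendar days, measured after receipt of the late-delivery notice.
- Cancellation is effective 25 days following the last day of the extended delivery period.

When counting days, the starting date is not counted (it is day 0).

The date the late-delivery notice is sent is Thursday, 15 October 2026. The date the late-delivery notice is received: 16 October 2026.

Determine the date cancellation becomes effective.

The last day of the extended delivery period: 16 October 2026 + 20 days = 5 November 2026.
Adding 25 calendar days to 5 November 2026 gives 30 November 2026, which is the date cancellation becomes effective.

30 November 2026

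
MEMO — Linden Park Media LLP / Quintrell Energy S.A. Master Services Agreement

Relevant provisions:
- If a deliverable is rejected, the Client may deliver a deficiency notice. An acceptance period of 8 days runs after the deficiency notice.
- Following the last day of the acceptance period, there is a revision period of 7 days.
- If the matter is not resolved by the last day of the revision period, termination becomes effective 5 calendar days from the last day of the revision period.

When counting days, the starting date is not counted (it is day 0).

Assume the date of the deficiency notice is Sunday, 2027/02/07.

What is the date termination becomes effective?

2027/02/27

Adding 8 calendar days to 2027/02/07 gives 2027/02/15, which is the last day of the acceptance period.
Adding 7 calendar days to 2027/02/15 gives 2027/02/22, which is the last day of the revision period.
The date termination becomes effective: 2027/02/22 + 5 days = 2027/02/27.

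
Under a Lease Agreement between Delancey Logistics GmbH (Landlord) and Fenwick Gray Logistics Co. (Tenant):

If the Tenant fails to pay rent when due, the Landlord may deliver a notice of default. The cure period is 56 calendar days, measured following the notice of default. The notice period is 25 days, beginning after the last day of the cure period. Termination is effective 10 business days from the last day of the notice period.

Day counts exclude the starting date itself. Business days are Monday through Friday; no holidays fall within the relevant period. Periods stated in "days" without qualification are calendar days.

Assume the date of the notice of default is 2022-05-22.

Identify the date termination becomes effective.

The last day of the cure period: 2022-05-22 + 56 days = 2022-07-17.
The last day of the notice period: 2022-07-17 + 25 days = 2022-08-11.
From Thursday, 2022-08-11, 10 business days (Aug 12, Aug 15, Aug 16, Aug 17, Aug 18, Aug 19, Aug 22, Aug 23, Aug 24, Aug 25, skipping weekends) brings us to Thursday, 2022-08-25, which is the date termination becomes effective.

2022-08-25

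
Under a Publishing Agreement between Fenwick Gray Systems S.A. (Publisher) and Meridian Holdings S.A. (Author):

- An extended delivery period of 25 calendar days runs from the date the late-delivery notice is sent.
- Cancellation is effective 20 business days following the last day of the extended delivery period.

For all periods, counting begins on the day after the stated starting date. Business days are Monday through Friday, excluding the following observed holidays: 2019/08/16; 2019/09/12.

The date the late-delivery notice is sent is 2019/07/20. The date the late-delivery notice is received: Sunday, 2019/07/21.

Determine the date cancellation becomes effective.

Adding 25 calendar days to 2019/07/20 gives 2019/08/14, which is the last day of the extended delivery period.
The date cancellation becomes effective: counting 20 business days from Wednesday, 2019/08/14 (Aug 15, Aug 19, Aug 20, Aug 21, …, Sep 10, Sep 11, Sep 13, skipping weekends and the listed holidays on Aug 16, Sep 12) reaches Friday, 2019/09/13.

2019/09/13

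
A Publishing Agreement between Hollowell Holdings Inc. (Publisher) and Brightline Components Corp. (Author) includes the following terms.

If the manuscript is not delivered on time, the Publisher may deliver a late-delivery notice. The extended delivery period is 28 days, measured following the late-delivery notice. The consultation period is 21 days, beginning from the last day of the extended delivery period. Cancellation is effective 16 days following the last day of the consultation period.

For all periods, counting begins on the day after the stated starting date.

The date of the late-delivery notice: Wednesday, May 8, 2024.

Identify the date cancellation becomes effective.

Adding 28 calendar days to May 8, 2024 gives June 5, 2024, which is the last day of the extended delivery period.
Adding 21 calendar days to June 5, 2024 gives June 26, 2024, which is the last day of the consultation period.
The date cancellation becomes effective: June 26, 2024 + 16 days = July 12, 2024.

July 12, 2024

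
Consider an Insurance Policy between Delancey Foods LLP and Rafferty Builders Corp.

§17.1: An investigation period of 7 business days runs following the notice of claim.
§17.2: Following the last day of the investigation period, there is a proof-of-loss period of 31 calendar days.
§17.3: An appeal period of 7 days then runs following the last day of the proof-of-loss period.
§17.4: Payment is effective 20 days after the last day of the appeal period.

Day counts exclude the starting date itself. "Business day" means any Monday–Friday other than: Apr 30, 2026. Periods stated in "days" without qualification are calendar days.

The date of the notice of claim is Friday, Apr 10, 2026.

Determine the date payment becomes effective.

From Friday, Apr 10, 2026, 7 business days (Apr 13, Apr 14, Apr 15, Apr 16, Apr 17, Apr 20, Apr 21, skipping weekends) brings us to Tuesday, Apr 21, 2026, which is the last day of the investigation period.
The last day of the proof-of-loss period: 31 calendar days after Apr 21, 2026 is May 22, 2026.
The last day of the appeal period: 7 calendar days after May 22, 2026 is May 29, 2026.
The date payment becomes effective: 20 calendar days after May 29, 2026 is Jun 18, 2026.

Jun 18, 2026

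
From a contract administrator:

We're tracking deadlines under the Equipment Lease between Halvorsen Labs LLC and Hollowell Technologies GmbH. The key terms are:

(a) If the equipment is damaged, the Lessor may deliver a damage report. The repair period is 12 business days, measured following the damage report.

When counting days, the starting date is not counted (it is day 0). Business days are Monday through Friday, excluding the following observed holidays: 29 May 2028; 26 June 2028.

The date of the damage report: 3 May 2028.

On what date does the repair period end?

The last day of the repair period: 12 business days after Wednesday, 3 May 2028, skipping weekends — May 4, May 5, May 8, May 9, …, May 17, May 18, May 19 — lands on Friday, 19 May 2028.

19 May 2028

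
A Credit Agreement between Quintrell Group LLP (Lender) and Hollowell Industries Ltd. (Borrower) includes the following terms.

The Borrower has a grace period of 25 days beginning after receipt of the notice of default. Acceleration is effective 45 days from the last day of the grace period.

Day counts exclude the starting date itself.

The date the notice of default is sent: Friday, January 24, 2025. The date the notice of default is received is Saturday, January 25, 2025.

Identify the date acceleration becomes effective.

The last day of the grace period: 25 calendar days after January 25, 2025 is February 19, 2025.
The date acceleration becomes effective: February 19, 2025 + 45 days = April 5, 2025.

April 5, 2025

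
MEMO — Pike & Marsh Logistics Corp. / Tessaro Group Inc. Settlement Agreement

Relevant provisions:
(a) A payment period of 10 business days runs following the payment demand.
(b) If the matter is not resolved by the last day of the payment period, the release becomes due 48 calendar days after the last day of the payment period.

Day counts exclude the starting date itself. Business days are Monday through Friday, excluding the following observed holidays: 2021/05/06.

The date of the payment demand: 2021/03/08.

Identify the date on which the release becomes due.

From Monday, 2021/03/08, 10 business days (Mar 9, Mar 10, Mar 11, Mar 12, Mar 15, Mar 16, Mar 17, Mar 18, Mar 19, Mar 22, skipping weekends) brings us to Monday, 2021/03/22, which is the last day of the payment period.
Adding 48 calendar days to 2021/03/22 gives 2021/05/09, which is the date on which the release becomes due.

2021/05/09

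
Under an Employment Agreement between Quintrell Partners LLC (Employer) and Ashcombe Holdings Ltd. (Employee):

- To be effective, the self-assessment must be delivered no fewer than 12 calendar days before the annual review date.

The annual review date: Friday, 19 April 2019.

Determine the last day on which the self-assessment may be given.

7 April 2019

19 April 2019 minus 12 days is 7 April 2019.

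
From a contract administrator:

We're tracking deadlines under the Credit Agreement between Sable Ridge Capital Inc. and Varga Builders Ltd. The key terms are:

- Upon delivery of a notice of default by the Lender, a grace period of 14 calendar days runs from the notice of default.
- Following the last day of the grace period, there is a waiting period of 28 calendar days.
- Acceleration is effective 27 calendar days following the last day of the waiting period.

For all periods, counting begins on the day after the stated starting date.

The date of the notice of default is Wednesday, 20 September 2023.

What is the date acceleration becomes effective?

The last day of the grace period: 14 calendar days after 20 September 2023 is 4 October 2023.
Adding 28 calendar days to 4 October 2023 gives 1 November 2023, which is the last day of the waiting period.
Adding 27 calendar days to 1 November 2023 gives 28 November 2023, which is the date acceleration becomes effective.

28 November 2023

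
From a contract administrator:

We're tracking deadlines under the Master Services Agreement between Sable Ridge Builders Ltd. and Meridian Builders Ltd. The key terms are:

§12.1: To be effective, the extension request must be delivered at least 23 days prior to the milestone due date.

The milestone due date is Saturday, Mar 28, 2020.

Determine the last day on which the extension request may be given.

Mar 5, 2020

Counting back 23 calendar days from Mar 28, 2020 gives Mar 5, 2020.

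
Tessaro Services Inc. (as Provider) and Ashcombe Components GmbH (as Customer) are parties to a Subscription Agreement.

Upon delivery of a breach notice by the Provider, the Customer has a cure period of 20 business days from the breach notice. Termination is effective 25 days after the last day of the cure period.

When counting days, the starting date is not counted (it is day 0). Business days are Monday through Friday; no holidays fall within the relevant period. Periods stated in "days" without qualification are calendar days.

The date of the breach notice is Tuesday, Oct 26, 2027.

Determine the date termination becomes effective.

The last day of the cure period: 20 business days after Tuesday, Oct 26, 2027, skipping weekends — Oct 27, Oct 28, Oct 29, Nov 1, …, Nov 19, Nov 22, Nov 23 — lands on Tuesday, Nov 23, 2027.
The date termination becomes effective: 25 calendar days after Nov 23, 2027 is Dec 18, 2027.

Dec 18, 2027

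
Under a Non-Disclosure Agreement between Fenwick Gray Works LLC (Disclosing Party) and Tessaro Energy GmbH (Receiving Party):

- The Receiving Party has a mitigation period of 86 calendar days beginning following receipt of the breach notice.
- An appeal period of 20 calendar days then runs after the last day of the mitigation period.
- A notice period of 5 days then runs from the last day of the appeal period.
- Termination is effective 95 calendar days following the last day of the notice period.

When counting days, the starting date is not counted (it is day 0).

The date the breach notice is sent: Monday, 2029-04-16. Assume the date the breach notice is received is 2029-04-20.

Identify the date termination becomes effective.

Adding 86 calendar days to 2029-04-20 gives 2029-07-15, which is the last day of the mitigation period.
Adding 20 calendar days to 2029-07-15 gives 2029-08-04, which is the last day of the appeal period.
Adding 5 calendar days to 2029-08-04 gives 2029-08-09, which is the last day of the notice period.
Adding 95 calendar days to 2029-08-09 gives 2029-11-12, which is the date termination becomes effective.

2029-11-12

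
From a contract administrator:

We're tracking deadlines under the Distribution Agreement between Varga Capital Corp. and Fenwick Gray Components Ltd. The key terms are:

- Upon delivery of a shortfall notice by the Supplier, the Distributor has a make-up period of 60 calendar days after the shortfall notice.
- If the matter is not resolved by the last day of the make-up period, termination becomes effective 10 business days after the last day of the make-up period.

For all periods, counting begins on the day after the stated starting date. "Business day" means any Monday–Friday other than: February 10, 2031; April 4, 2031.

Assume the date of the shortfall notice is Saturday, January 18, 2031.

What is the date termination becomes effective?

April 2, 2031

The last day of the make-up period: 60 calendar days after January 18, 2031 is March 19, 2031.
The date termination becomes effective: counting 10 business days from Wednesday, March 19, 2031 (Mar 20, Mar 21, Mar 24, Mar 25, Mar 26, Mar 27, Mar 28, Mar 31, Apr 1, Apr 2, skipping weekends) reaches Wednesday, April 2, 2031.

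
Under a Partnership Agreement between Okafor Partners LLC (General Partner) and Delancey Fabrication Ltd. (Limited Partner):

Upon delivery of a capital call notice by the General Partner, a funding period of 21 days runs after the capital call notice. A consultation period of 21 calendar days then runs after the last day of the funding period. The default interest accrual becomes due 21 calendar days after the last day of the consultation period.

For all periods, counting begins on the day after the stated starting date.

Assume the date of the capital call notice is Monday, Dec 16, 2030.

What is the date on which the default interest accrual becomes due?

The last day of the funding period: Dec 16, 2030 + 21 days = Jan 6, 2031.
The last day of the consultation period: Jan 6, 2031 + 21 days = Jan 27, 2031.
Adding 21 calendar days to Jan 27, 2031 gives Feb 17, 2031, which is the date on which the default interest accrual becomes due.

Feb 17, 2031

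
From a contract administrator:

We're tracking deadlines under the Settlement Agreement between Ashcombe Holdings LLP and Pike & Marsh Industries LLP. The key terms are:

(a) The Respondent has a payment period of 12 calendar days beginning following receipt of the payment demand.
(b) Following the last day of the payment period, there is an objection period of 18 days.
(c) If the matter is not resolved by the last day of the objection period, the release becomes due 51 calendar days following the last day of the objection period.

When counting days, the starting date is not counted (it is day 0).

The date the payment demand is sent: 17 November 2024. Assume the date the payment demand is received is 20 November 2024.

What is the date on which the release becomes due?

9 February 2025

Adding 12 calendar days to 20 November 2024 gives 2 December 2024, which is the last day of the payment period.
Adding 18 calendar days to 2 December 2024 gives 20 December 2024, which is the last day of the objection period.
The date on which the release becomes due: 51 calendar days after 20 December 2024 is 9 February 2025.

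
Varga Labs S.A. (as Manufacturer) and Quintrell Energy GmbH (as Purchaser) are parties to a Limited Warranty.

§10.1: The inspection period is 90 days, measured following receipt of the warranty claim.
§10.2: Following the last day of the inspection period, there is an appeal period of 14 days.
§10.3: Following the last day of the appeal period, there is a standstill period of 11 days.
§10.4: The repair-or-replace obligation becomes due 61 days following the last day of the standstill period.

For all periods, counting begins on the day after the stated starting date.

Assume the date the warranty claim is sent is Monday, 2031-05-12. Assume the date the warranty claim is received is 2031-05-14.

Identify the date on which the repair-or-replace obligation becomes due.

The last day of the inspection period: 2031-05-14 + 90 days = 2031-08-12.
Adding 14 calendar days to 2031-08-12 gives 2031-08-26, which is the last day of the appeal period.
The last day of the standstill period: 2031-08-26 + 11 days = 2031-09-06.
The date on which the repair-or-replace obligation becomes due: 61 calendar days after 2031-09-06 is 2031-11-06.

2031-11-06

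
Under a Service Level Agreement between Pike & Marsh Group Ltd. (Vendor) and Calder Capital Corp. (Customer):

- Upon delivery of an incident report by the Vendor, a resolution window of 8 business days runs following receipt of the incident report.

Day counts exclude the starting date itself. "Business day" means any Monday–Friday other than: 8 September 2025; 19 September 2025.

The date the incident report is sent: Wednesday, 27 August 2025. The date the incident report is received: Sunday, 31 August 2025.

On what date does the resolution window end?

11 September 2025

From Sunday, 31 August 2025, 8 business days (Sep 1, Sep 2, Sep 3, Sep 4, Sep 5, Sep 9, Sep 10, Sep 11, skipping weekends and the listed holiday on Sep 8) brings us to Thursday, 11 September 2025, which is the last day of the resolution window.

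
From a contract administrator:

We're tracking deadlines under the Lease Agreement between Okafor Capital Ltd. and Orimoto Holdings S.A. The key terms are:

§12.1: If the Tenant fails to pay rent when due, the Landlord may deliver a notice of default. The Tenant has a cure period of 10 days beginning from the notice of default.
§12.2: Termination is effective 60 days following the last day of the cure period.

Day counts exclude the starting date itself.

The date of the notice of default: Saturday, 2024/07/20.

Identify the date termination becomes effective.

The last day of the cure period: 10 calendar days after 2024/07/20 is 2024/07/30.
Adding 60 calendar days to 2024/07/30 gives 2024/09/28, which is the date termination becomes effective.

2024/09/28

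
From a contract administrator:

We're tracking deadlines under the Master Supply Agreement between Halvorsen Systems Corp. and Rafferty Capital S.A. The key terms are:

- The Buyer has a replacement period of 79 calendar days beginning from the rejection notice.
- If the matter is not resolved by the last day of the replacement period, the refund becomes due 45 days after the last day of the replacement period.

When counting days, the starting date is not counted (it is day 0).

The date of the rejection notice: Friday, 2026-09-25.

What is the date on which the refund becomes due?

2027-01-27

The last day of the replacement period: 2026-09-25 + 79 days = 2026-12-13.
The date on which the refund becomes due: 2026-12-13 + 45 days = 2027-01-27.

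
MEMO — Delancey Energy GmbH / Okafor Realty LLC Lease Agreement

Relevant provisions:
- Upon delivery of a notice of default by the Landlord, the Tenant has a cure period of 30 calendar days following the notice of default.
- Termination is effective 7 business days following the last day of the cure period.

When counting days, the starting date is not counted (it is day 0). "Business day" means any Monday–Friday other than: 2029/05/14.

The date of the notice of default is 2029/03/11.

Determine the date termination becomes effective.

The last day of the cure period: 2029/03/11 + 30 days = 2029/04/10.
The date termination becomes effective: counting 7 business days from Tuesday, 2029/04/10 (Apr 11, Apr 12, Apr 13, Apr 16, Apr 17, Apr 18, Apr 19, skipping weekends) reaches Thursday, 2029/04/19.

2029/04/19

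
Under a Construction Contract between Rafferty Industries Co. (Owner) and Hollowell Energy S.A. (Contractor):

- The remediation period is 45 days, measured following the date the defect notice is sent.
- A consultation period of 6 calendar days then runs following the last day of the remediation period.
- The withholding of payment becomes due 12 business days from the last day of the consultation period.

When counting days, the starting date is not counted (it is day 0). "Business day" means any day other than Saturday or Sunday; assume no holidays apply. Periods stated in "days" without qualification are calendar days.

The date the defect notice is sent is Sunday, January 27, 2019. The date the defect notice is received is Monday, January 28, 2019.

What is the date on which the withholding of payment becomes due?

The last day of the remediation period: 45 calendar days after January 27, 2019 is March 13, 2019.
The last day of the consultation period: March 13, 2019 + 6 days = March 19, 2019.
The date on which the withholding of payment becomes due: 12 business days after Tuesday, March 19, 2019, skipping weekends — Mar 20, Mar 21, Mar 22, Mar 25, …, Apr 2, Apr 3, Apr 4 — lands on Thursday, April 4, 2019.

April 4, 2019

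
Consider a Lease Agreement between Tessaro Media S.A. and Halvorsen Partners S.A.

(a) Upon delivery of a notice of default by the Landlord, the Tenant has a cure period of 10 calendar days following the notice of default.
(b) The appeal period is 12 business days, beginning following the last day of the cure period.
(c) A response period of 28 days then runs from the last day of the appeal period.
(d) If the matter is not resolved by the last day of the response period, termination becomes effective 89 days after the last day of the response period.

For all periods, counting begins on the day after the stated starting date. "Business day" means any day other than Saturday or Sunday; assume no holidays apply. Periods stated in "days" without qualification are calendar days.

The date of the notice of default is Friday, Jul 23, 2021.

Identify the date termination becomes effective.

Dec 13, 2021

Adding 10 calendar days to Jul 23, 2021 gives Aug 2, 2021, which is the last day of the cure period.
The last day of the appeal period: 12 business days after Monday, Aug 2, 2021, skipping weekends — Aug 3, Aug 4, Aug 5, Aug 6, …, Aug 16, Aug 17, Aug 18 — lands on Wednesday, Aug 18, 2021.
Adding 28 calendar days to Aug 18, 2021 gives Sep 15, 2021, which is the last day of the response period.
The date termination becomes effective: Sep 15, 2021 + 89 days = Dec 13, 2021.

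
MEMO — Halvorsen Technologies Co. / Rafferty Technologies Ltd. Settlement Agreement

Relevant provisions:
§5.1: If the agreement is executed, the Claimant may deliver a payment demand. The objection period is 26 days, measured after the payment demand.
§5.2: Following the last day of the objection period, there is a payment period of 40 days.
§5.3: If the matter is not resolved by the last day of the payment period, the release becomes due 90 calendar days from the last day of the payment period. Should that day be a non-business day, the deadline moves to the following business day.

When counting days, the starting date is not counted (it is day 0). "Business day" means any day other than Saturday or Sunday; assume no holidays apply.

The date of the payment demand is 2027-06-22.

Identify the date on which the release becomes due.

The last day of the objection period: 2027-06-22 + 26 days = 2027-07-18.
The last day of the payment period: 40 calendar days after 2027-07-18 is 2027-08-27.
The date on which the release becomes due: 2027-08-27 + 90 days = 2027-11-25. 2027-11-25 is a Thursday, so no roll-forward applies.

2027-11-25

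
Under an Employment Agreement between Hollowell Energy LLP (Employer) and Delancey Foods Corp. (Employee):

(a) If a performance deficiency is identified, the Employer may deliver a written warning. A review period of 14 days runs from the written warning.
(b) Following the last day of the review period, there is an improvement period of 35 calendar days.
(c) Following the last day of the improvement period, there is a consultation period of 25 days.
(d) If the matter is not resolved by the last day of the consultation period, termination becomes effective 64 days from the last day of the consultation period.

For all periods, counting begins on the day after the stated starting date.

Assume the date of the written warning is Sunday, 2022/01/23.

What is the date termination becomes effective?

2022/06/10

Adding 14 calendar days to 2022/01/23 gives 2022/02/06, which is the last day of the review period.
Adding 35 calendar days to 2022/02/06 gives 2022/03/13, which is the last day of the improvement period.
The last day of the consultation period: 2022/03/13 + 25 days = 2022/04/07.
Adding 64 calendar days to 2022/04/07 gives 2022/06/10, which is the date termination becomes effective.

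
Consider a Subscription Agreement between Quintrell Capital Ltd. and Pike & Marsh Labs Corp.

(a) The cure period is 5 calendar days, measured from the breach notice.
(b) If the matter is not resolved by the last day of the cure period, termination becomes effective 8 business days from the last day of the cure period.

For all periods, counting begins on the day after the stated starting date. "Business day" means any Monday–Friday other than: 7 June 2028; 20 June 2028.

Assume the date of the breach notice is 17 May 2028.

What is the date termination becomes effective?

1 June 2028

The last day of the cure period: 17 May 2028 + 5 days = 22 May 2028.
The date termination becomes effective: counting 8 business days from Monday, 22 May 2028 (May 23, May 24, May 25, May 26, May 29, May 30, May 31, Jun 1, skipping weekends) reaches Thursday, 1 June 2028.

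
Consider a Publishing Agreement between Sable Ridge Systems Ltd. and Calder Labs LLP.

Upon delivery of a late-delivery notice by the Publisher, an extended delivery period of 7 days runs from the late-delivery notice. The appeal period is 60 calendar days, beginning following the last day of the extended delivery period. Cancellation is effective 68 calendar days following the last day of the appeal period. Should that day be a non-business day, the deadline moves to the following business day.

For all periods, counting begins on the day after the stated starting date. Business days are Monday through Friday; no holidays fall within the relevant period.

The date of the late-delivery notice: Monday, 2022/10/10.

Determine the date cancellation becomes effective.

2023/02/22

Adding 7 calendar days to 2022/10/10 gives 2022/10/17, which is the last day of the extended delivery period.
Adding 60 calendar days to 2022/10/17 gives 2022/12/16, which is the last day of the appeal period.
The date cancellation becomes effective: 68 calendar days after 2022/12/16 is 2023/02/22. 2023/02/22 is a Wednesday, so no roll-forward applies.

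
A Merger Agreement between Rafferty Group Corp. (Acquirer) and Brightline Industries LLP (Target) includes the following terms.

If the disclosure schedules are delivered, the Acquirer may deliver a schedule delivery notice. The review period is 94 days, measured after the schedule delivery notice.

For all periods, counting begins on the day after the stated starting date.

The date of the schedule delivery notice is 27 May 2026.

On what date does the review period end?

29 August 2026

The last day of the review period: 27 May 2026 + 94 days = 29 August 2026.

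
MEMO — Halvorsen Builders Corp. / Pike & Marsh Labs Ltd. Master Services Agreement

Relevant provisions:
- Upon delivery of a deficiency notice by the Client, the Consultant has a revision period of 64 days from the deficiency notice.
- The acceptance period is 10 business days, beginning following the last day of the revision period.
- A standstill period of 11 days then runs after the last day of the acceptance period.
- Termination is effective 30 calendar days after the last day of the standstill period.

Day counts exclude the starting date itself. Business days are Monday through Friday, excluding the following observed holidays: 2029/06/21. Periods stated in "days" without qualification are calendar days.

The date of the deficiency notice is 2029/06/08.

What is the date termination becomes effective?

Adding 64 calendar days to 2029/06/08 gives 2029/08/11, which is the last day of the revision period.
The last day of the acceptance period: 10 business days after Saturday, 2029/08/11, skipping weekends — Aug 13, Aug 14, Aug 15, Aug 16, Aug 17, Aug 20, Aug 21, Aug 22, Aug 23, Aug 24 — lands on Friday, 2029/08/24.
Adding 11 calendar days to 2029/08/24 gives 2029/09/04, which is the last day of the standstill period.
Adding 30 calendar days to 2029/09/04 gives 2029/10/04, which is the date termination becomes effective.

2029/10/04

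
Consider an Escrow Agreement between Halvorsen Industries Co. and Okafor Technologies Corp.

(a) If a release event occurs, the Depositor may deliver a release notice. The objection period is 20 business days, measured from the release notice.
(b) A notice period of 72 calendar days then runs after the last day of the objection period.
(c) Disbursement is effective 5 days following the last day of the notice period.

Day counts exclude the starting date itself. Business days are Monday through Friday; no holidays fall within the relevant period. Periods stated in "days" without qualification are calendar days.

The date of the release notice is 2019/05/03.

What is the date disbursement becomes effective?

2019/08/16

The last day of the objection period: counting 20 business days from Friday, 2019/05/03 (May 6, May 7, May 8, May 9, …, May 29, May 30, May 31, skipping weekends) reaches Friday, 2019/05/31.
The last day of the notice period: 2019/05/31 + 72 days = 2019/08/11.
Adding 5 calendar days to 2019/08/11 gives 2019/08/16, which is the date disbursement becomes effective.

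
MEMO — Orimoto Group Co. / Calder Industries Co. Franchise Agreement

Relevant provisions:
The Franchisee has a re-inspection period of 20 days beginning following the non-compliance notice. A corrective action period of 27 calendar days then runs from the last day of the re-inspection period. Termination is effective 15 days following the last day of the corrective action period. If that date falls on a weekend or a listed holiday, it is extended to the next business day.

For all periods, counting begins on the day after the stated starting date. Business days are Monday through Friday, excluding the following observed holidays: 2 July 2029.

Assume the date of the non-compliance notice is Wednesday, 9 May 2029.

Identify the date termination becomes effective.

The last day of the re-inspection period: 20 calendar days after 9 May 2029 is 29 May 2029.
The last day of the corrective action period: 27 calendar days after 29 May 2029 is 25 June 2029.
The date termination becomes effective: 15 calendar days after 25 June 2029 is 10 July 2029. 10 July 2029 is a Tuesday and is not a listed holiday, so no roll-forward applies.

10 July 2029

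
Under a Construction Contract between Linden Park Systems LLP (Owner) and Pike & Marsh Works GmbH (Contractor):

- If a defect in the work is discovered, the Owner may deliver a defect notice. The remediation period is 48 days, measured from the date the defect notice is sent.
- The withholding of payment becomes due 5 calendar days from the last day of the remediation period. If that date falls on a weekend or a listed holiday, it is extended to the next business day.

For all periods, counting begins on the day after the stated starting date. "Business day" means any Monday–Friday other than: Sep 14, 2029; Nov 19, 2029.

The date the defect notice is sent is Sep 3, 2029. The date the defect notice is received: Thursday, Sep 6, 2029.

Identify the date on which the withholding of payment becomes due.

Oct 26, 2029

The last day of the remediation period: Sep 3, 2029 + 48 days = Oct 21, 2029.
Adding 5 calendar days to Oct 21, 2029 gives Oct 26, 2029, which is the date on which the withholding of payment becomes due. Oct 26, 2029 is a Friday and is not a listed holiday, so no roll-forward applies.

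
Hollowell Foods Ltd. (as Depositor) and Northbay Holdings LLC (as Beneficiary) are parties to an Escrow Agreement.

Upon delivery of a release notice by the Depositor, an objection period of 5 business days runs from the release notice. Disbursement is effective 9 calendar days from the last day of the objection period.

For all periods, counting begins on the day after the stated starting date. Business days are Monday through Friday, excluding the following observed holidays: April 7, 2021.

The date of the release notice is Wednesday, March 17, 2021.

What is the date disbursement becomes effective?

April 2, 2021

From Wednesday, March 17, 2021, 5 business days (Mar 18, Mar 19, Mar 22, Mar 23, Mar 24, skipping weekends) brings us to Wednesday, March 24, 2021, which is the last day of the objection period.
Adding 9 calendar days to March 24, 2021 gives April 2, 2021, which is the date disbursement becomes effective.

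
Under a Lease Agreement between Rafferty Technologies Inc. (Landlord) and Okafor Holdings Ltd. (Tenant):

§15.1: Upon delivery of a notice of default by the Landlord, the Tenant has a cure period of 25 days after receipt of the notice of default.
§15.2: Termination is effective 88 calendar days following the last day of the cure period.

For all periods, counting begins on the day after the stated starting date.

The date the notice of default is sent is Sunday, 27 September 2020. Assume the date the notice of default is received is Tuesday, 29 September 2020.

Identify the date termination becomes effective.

The last day of the cure period: 29 September 2020 + 25 days = 24 October 2020.
Adding 88 calendar days to 24 October 2020 gives 20 January 2021, which is the date termination becomes effective.

20 January 2021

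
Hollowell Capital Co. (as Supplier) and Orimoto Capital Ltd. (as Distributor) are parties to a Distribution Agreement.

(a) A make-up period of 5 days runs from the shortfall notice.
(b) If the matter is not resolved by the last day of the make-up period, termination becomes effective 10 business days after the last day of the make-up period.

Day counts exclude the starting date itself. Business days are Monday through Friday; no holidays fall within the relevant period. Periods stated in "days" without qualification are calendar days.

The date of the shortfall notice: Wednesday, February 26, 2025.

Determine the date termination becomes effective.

March 17, 2025

Adding 5 calendar days to February 26, 2025 gives March 3, 2025, which is the last day of the make-up period.
The date termination becomes effective: 10 business days after Monday, March 3, 2025, skipping weekends — Mar 4, Mar 5, Mar 6, Mar 7, Mar 10, Mar 11, Mar 12, Mar 13, Mar 14, Mar 17 — lands on Monday, March 17, 2025.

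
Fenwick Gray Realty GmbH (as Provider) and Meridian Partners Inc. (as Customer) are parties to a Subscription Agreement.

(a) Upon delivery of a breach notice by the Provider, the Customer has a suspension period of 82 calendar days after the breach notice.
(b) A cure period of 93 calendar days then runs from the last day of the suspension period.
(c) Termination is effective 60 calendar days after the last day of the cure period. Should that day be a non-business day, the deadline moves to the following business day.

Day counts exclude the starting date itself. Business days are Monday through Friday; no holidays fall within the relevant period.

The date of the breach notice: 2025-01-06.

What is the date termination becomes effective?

The last day of the suspension period: 2025-01-06 + 82 days = 2025-03-29.
Adding 93 calendar days to 2025-03-29 gives 2025-06-30, which is the last day of the cure period.
The date termination becomes effective: 60 calendar days after 2025-06-30 is 2025-08-29. 2025-08-29 is a Friday, so no roll-forward applies.

2025-08-29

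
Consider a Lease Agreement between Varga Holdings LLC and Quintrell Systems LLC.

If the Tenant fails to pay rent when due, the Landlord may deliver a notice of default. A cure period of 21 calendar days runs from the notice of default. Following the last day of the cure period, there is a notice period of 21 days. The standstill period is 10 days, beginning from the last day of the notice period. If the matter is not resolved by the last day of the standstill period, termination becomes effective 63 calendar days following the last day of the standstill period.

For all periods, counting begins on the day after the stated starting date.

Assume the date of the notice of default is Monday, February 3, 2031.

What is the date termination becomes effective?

May 29, 2031

Adding 21 calendar days to February 3, 2031 gives February 24, 2031, which is the last day of the cure period.
The last day of the notice period: 21 calendar days after February 24, 2031 is March 17, 2031.
The last day of the standstill period: 10 calendar days after March 17, 2031 is March 27, 2031.
The date termination becomes effective: 63 calendar days after March 27, 2031 is May 29, 2031.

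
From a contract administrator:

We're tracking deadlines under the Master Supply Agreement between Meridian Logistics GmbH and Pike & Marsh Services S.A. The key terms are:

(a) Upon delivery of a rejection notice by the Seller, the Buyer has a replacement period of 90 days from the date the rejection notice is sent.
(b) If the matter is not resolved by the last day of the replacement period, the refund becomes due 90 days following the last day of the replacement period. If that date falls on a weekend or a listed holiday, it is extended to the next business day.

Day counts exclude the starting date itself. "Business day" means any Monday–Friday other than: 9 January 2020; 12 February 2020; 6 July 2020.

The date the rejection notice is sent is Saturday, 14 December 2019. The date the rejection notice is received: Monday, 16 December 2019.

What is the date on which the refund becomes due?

The last day of the replacement period: 14 December 2019 + 90 days = 13 March 2020.
Adding 90 calendar days to 13 March 2020 gives 11 June 2020, which is the date on which the refund becomes due. 11 June 2020 is a Thursday and is not a listed holiday, so no roll-forward applies.

11 June 2020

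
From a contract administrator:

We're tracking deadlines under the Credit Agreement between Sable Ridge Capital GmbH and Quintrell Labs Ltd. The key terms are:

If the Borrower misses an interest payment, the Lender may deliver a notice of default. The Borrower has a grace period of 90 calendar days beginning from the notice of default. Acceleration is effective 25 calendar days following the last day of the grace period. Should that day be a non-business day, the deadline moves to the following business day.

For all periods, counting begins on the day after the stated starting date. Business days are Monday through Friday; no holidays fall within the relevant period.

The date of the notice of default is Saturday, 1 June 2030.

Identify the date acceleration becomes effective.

24 September 2030

Adding 90 calendar days to 1 June 2030 gives 30 August 2030, which is the last day of the grace period.
The date acceleration becomes effective: 25 calendar days after 30 August 2030 is 24 September 2030. 24 September 2030 is a Tuesday, so no roll-forward applies.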